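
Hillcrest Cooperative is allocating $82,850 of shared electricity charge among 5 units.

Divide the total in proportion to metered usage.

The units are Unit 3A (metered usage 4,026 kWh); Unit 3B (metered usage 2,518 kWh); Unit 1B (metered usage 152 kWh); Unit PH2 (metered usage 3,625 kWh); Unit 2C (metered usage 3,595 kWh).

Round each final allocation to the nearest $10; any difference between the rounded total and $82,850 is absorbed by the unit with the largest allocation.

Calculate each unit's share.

Total metered usage = 13,916.
Raw shares: Unit 3A 4,026/13,916 × $82,850 = 23,969.11; Unit 3B 2,518/13,916 × $82,850 = 14,991.11; Unit 1B 152/13,916 × $82,850 = 904.94; Unit PH2 3,625/13,916 × $82,850 = 21,581.72; Unit 2C 3,595/13,916 × $82,850 = 21,403.12.
At nearest $10: Unit 3A $23,970; Unit 3B $14,990; Unit 1B $900; Unit PH2 $21,580; Unit 2C $21,400. Sum = $82,840.
Difference $82,850 − $82,840 = +$10 applied to largest allocation (Unit 3A): Unit 3A becomes $23,980.

Unit 3A: $23,980 | Unit 3B: $14,990 | Unit 1B: $900 | Unit PH2: $21,580 | Unit 2C: $21,400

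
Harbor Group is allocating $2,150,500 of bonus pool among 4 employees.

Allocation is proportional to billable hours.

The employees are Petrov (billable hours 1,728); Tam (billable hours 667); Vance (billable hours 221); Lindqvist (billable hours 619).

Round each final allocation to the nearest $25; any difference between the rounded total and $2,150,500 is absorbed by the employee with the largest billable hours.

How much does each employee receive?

Total billable hours = 3,235.
Raw shares: Petrov 1,728/3,235 × $2,150,500 = 1,148,706.03; Tam 667/3,235 × $2,150,500 = 443,395.21; Vance 221/3,235 × $2,150,500 = 146,912.06; Lindqvist 619/3,235 × $2,150,500 = 411,486.71.
At nearest $25: Petrov $1,148,700; Tam $443,400; Vance $146,900; Lindqvist $411,475. Sum = $2,150,475.
Difference $2,150,500 − $2,150,475 = +$25 applied to largest billable hours (Petrov): Petrov becomes $1,148,725.

Petrov: $1,148,725; Tam: $443,400; Vance: $146,900; Lindqvist: $411,475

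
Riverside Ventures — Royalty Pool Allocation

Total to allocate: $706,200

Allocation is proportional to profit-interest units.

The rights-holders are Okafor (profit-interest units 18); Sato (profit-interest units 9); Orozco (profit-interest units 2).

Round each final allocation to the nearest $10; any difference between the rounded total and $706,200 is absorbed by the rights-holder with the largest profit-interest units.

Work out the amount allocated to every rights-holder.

Okafor: $438,330 | Sato: $219,170 | Orozco: $48,700

Combined profit-interest units = 18 + 9 + 2 = 29.
Raw shares: Okafor 438,331.03; Sato 219,165.52; Orozco 48,703.45.
At nearest $10: Okafor $438,330; Sato $219,170; Orozco $48,700. Sum = $706,200.
Rounded total matches; no reconciliation needed.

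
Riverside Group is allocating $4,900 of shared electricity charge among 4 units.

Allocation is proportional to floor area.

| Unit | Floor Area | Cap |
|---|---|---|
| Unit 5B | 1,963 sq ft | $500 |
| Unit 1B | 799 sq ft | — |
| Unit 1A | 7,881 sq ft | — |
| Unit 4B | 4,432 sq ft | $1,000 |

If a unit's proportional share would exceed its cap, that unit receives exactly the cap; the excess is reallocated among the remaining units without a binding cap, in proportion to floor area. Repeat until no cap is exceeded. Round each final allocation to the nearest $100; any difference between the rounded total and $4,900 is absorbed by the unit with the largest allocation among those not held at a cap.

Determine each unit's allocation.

Floor area total: 15,075.
Pro-rata shares before constraints: Unit 5B 638.06; Unit 1B 259.71; Unit 1A 2,561.65; Unit 4B 1,440.58.
Cap binds for Unit 5B ($500), Unit 4B ($1,000); balance $3,400 reallocated over remaining floor area 8,680.
Redistributed shares: Unit 1B 312.97 → $300; Unit 1A 3,087.03 → $3,100.

Unit 5B: $500 | Unit 1B: $300 | Unit 1A: $3,100 | Unit 4B: $1,000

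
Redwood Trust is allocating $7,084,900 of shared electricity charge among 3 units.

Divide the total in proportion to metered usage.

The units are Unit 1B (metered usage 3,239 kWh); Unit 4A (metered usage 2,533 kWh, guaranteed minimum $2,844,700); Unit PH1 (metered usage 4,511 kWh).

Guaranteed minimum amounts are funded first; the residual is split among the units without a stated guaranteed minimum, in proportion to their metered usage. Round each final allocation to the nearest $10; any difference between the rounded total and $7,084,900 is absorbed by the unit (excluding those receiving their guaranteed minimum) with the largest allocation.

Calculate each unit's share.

Unit 1B: $1,772,130 | Unit 4A: $2,844,700 | Unit PH1: $2,468,070

Guaranteed amounts: Unit 4A $2,844,700. Residual $4,240,200.
Residual split over remaining metered usage 7,750: Unit 1B 1,772,130.04 → $1,772,130; Unit PH1 2,468,069.96 → $2,468,070.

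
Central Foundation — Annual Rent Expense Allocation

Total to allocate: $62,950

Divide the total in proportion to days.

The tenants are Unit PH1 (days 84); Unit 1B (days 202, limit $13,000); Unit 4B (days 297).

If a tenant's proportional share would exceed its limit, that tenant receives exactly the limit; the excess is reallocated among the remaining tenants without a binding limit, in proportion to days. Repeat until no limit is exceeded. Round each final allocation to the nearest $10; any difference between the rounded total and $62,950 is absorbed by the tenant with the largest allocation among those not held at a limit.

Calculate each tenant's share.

Unit PH1: $11,010 | Unit 1B: $13,000 | Unit 4B: $38,940

Sum of days: 583.
Pro-rata shares before constraints: Unit PH1 9,069.98; Unit 1B 21,811.15; Unit 4B 32,068.87.
Held at cap: Unit 1B ($13,000); balance $49,950 reallocated over remaining days 381.
Redistributed shares: Unit PH1 11,012.60 → $11,010; Unit 4B 38,937.40 → $38,940.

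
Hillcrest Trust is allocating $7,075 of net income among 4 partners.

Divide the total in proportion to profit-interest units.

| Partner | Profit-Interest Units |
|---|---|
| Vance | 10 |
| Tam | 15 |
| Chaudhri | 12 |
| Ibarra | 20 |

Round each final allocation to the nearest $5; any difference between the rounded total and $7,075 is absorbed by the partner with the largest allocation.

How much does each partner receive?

Combined profit-interest units = 57.
Raw shares: Vance 10/57 × $7,075 = 1,241.23; Tam 15/57 × $7,075 = 1,861.84; Chaudhri 12/57 × $7,075 = 1,489.47; Ibarra 20/57 × $7,075 = 2,482.46.
Rounded to nearest $5: Vance $1,240; Tam $1,860; Chaudhri $1,490; Ibarra $2,480. Sum = $7,070.
Difference $7,075 − $7,070 = +$5 applied to largest allocation (Ibarra): Ibarra becomes $2,485.

Vance: $1,240; Tam: $1,860; Chaudhri: $1,490; Ibarra: $2,485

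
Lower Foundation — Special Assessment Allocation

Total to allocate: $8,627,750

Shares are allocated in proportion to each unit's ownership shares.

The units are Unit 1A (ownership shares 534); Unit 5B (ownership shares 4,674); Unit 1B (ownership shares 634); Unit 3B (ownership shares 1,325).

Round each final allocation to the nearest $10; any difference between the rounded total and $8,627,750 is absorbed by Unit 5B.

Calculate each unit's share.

Ownership shares total: 7,167.
Unrounded shares: Unit 1A 534/7,167 × $8,627,750 = 642,837.80; Unit 5B 4,674/7,167 × $8,627,750 = 5,626,636.46; Unit 1B 634/7,167 × $8,627,750 = 763,219.41; Unit 3B 1,325/7,167 × $8,627,750 = 1,595,056.33.
Rounded to nearest $10: Unit 1A $642,840; Unit 5B $5,626,640; Unit 1B $763,220; Unit 3B $1,595,060. Sum = $8,627,760.
Difference $8,627,750 − $8,627,760 = −$10 applied to Unit 5B: Unit 5B becomes $5,626,630.

Unit 1A: $642,840 | Unit 5B: $5,626,630 | Unit 1B: $763,220 | Unit 3B: $1,595,060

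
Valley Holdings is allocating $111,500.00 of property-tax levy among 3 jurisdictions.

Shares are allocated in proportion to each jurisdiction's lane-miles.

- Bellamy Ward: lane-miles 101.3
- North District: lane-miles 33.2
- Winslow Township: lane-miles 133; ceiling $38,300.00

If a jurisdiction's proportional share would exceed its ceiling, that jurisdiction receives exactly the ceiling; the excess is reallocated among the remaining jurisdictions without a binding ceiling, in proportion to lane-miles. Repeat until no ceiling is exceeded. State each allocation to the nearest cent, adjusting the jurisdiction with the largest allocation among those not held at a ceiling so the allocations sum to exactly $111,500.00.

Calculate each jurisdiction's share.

Bellamy Ward: $55,131.30 · North District: $18,068.70 · Winslow Township: $38,300.00

Total lane-miles = 267.5.
Unconstrained shares: Bellamy Ward 42,224.1121; North District 13,838.5047; Winslow Township 55,437.3832.
Cap binds for Winslow Township ($38,300.00); balance $73,200.00 reallocated over remaining lane-miles 134.5.
Shares after redistribution: Bellamy Ward 55,131.3011 → $55,131.30; North District 18,068.6989 → $18,068.70.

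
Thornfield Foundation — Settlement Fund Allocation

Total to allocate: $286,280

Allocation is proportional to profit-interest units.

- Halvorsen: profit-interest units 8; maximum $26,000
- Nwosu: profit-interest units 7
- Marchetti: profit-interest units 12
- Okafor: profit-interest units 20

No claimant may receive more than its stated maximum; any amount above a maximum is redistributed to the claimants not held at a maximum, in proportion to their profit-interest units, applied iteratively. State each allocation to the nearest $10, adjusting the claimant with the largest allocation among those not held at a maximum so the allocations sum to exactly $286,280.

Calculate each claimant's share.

Profit-interest units total: 47.
Pro-rata shares before constraints: Halvorsen 48,728.51; Nwosu 42,637.45; Marchetti 73,092.77; Okafor 121,821.28.
Held at cap: Halvorsen ($26,000); remaining pool $260,280 reallocated over remaining profit-interest units 39.
Redistributed shares: Nwosu 46,716.92 → $46,720; Marchetti 80,086.15 → $80,090; Okafor 133,476.92 → $133,480.
Rounding difference −$10 applied to Okafor → $133,470.

Halvorsen: $26,000; Nwosu: $46,720; Marchetti: $80,090; Okafor: $133,470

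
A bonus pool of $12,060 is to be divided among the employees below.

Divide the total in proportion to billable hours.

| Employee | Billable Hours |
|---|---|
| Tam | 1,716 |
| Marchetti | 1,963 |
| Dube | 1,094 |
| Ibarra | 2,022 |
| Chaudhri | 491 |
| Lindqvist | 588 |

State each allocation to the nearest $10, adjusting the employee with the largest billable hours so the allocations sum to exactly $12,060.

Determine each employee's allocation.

Tam: $2,630 | Marchetti: $3,010 | Dube: $1,680 | Ibarra: $3,090 | Chaudhri: $750 | Lindqvist: $900

Sum of billable hours: 7,874.
Unrounded shares: Tam 1,716/7,874 × $12,060 = 2,628.27; Marchetti 1,963/7,874 × $12,060 = 3,006.58; Dube 1,094/7,874 × $12,060 = 1,675.60; Ibarra 2,022/7,874 × $12,060 = 3,096.94; Chaudhri 491/7,874 × $12,060 = 752.03; Lindqvist 588/7,874 × $12,060 = 900.59.
After rounding ($10): Tam $2,630; Marchetti $3,010; Dube $1,680; Ibarra $3,100; Chaudhri $750; Lindqvist $900. Sum = $12,070.
Difference $12,060 − $12,070 = −$10 applied to largest billable hours (Ibarra): Ibarra becomes $3,090.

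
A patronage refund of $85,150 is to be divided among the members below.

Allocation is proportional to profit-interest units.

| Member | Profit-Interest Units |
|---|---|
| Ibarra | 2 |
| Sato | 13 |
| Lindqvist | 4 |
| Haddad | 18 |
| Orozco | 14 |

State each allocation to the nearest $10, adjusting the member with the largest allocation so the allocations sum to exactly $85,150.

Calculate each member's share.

Ibarra: $3,340 · Sato: $21,700 · Lindqvist: $6,680 · Haddad: $30,060 · Orozco: $23,370

Total profit-interest units = 51.
Proportional shares: Ibarra 2/51 × $85,150 = 3,339.22; Sato 13/51 × $85,150 = 21,704.90; Lindqvist 4/51 × $85,150 = 6,678.43; Haddad 18/51 × $85,150 = 30,052.94; Orozco 14/51 × $85,150 = 23,374.51.
Rounded to nearest $10: Ibarra $3,340; Sato $21,700; Lindqvist $6,680; Haddad $30,050; Orozco $23,370. Sum = $85,140.
Difference $85,150 − $85,140 = +$10 applied to largest allocation (Haddad): Haddad becomes $30,060.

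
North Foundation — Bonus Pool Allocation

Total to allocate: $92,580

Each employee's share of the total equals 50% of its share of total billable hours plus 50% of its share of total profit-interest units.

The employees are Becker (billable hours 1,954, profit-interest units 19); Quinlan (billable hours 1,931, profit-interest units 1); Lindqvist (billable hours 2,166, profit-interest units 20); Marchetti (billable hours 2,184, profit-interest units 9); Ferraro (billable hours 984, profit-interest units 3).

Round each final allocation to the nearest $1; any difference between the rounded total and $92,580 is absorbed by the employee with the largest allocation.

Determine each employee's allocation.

Becker: $26,725 · Quinlan: $10,586 · Lindqvist: $28,680 · Marchetti: $18,978 · Ferraro: $7,611

Billable hours total 9,219; profit-interest units total 52.
Composite weights (50% billable hours + 50% profit-interest units): Becker 0.2887; Quinlan 0.1143; Lindqvist 0.3098; Marchetti 0.2050; Ferraro 0.0822.
Raw shares: Becker 26,724.98; Quinlan 10,586.04; Lindqvist 28,679.66; Marchetti 18,977.93; Ferraro 7,611.39.
After rounding ($1): Becker $26,725; Quinlan $10,586; Lindqvist $28,680; Marchetti $18,978; Ferraro $7,611. Sum = $92,580.
Rounded total matches; no reconciliation needed.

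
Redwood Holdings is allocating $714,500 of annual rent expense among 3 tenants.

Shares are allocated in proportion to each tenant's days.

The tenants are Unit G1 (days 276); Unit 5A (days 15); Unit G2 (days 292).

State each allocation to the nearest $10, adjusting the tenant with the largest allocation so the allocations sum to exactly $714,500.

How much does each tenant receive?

Unit G1: $338,250 | Unit 5A: $18,380 | Unit G2: $357,870

Combined days = 583.
Pro-rata amounts: Unit G1 276/583 × $714,500 = 338,253.86; Unit 5A 15/583 × $714,500 = 18,383.36; Unit G2 292/583 × $714,500 = 357,862.78.
At nearest $10: Unit G1 $338,250; Unit 5A $18,380; Unit G2 $357,860. Sum = $714,490.
Difference $714,500 − $714,490 = +$10 applied to largest allocation (Unit G2): Unit G2 becomes $357,870.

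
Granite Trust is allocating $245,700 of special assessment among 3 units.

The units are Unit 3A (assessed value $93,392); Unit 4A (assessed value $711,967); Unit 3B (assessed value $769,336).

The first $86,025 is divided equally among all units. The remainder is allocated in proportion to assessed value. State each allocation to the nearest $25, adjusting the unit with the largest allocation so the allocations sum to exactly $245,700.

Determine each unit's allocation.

$86,025 shared equally gives $28,675 per unit.
Remainder $159,675 by assessed value (total 1,574,695): Unit 3A 9,470.00 → $9,475; Unit 4A 72,193.87 → $72,200; Unit 3B 78,011.12 → $78,000.
Totals: Unit 3A $28,675 + $9,475 = $38,150; Unit 4A $28,675 + $72,200 = $100,875; Unit 3B $28,675 + $78,000 = $106,675.

Unit 3A: $38,150; Unit 4A: $100,875; Unit 3B: $106,675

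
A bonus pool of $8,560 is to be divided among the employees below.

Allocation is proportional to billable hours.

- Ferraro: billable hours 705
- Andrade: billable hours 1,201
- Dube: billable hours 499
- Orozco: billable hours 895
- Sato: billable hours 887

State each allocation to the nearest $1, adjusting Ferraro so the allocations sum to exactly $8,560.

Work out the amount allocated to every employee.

Billable hours total: 4,187.
Proportional shares: Ferraro 705/4,187 × $8,560 = 1,441.32; Andrade 1,201/4,187 × $8,560 = 2,455.35; Dube 499/4,187 × $8,560 = 1,020.17; Orozco 895/4,187 × $8,560 = 1,829.76; Sato 887/4,187 × $8,560 = 1,813.40.
Rounded to nearest $1: Ferraro $1,441; Andrade $2,455; Dube $1,020; Orozco $1,830; Sato $1,813. Sum = $8,559.
Difference $8,560 − $8,559 = +$1 applied to Ferraro: Ferraro becomes $1,442.

Ferraro: $1,442 | Andrade: $2,455 | Dube: $1,020 | Orozco: $1,830 | Sato: $1,813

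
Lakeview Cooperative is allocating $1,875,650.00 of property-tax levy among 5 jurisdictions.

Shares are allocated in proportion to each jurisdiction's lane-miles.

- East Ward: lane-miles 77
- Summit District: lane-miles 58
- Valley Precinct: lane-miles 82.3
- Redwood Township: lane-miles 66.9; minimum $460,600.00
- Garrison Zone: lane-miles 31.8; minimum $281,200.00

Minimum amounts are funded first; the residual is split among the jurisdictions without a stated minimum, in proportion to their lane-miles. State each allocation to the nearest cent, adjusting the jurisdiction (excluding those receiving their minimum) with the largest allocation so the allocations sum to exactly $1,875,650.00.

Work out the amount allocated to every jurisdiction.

East Ward: $401,778.42; Summit District: $302,638.29; Valley Precinct: $429,433.29; Redwood Township: $460,600.00; Garrison Zone: $281,200.00

Fund the minimums — Redwood Township $460,600.00; Garrison Zone $281,200.00. Remaining pool $1,133,850.00.
Remaining pool split over remaining lane-miles 217.3: East Ward 401,778.4169 → $401,778.42; Summit District 302,638.2881 → $302,638.29; Valley Precinct 429,433.29498 → $429,433.29.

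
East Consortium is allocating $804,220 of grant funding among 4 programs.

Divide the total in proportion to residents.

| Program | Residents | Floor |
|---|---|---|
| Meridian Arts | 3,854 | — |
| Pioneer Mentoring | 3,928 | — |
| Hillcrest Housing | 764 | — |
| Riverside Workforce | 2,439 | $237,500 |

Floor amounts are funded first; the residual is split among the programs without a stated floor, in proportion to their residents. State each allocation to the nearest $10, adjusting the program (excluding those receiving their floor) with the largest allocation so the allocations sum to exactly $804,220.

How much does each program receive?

Fund the minimums — Riverside Workforce $237,500. Remaining pool $566,720.
Remaining pool split over remaining residents 8,546: Meridian Arts 255,574.41 → $255,570; Pioneer Mentoring 260,481.65 → $260,480; Hillcrest Housing 50,663.95 → $50,660.
Rounding difference +$10 applied to Pioneer Mentoring → $260,490.

Meridian Arts: $255,570; Pioneer Mentoring: $260,490; Hillcrest Housing: $50,660; Riverside Workforce: $237,500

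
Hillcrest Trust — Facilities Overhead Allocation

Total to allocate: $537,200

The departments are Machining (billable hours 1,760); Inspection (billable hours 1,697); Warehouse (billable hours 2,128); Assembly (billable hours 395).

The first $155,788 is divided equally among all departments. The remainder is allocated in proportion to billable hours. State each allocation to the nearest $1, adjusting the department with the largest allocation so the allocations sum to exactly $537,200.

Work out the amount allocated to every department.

Machining: $151,202; Inspection: $147,184; Warehouse: $174,673; Assembly: $64,141

$155,788 shared equally gives $38,947 per department.
Remainder $381,412 by billable hours (total 5,980): Machining 112,255.04 → $112,255; Inspection 108,236.82 → $108,237; Warehouse 135,726.54 → $135,727; Assembly 25,193.60 → $25,194.
Rounding difference −$1 on remainder applied to Warehouse.
Totals: Machining $38,947 + $112,255 = $151,202; Inspection $38,947 + $108,237 = $147,184; Warehouse $38,947 + $135,726 = $174,673; Assembly $38,947 + $25,194 = $64,141.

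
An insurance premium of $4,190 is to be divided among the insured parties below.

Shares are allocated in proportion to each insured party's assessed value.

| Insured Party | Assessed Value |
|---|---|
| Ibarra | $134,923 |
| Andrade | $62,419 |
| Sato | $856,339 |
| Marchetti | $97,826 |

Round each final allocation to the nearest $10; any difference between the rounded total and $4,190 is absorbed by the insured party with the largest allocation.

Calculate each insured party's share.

Ibarra: $490 · Andrade: $230 · Sato: $3,110 · Marchetti: $360

Assessed value total: 1,151,507.
Pro-rata amounts: Ibarra 134,923/1,151,507 × $4,190 = 490.95; Andrade 62,419/1,151,507 × $4,190 = 227.12; Sato 856,339/1,151,507 × $4,190 = 3,115.97; Marchetti 97,826/1,151,507 × $4,190 = 355.96.
At nearest $10: Ibarra $490; Andrade $230; Sato $3,120; Marchetti $360. Sum = $4,200.
Difference $4,190 − $4,200 = −$10 applied to largest allocation (Sato): Sato becomes $3,110.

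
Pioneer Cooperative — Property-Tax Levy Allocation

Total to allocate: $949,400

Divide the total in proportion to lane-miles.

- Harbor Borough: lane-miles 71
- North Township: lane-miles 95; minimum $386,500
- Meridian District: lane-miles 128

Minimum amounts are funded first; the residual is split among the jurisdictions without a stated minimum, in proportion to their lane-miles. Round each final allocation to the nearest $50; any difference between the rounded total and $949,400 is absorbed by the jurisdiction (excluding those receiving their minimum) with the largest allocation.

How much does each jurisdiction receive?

Harbor Borough: $200,850 | North Township: $386,500 | Meridian District: $362,050

Minimums first: North Township $386,500. Residual $562,900.
Residual split over remaining lane-miles 199: Harbor Borough 200,833.67 → $200,850; Meridian District 362,066.33 → $362,050.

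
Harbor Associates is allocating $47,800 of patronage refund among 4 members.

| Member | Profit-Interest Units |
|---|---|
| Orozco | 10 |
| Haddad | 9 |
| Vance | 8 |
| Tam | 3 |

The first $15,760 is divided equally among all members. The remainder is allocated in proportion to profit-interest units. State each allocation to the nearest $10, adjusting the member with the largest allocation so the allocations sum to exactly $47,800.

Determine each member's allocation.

Equal tier: $15,760 ÷ 4 = $3,940 apiece.
Remainder $32,040 by profit-interest units (total 30): Orozco 10,680.00 → $10,680; Haddad 9,612.00 → $9,610; Vance 8,544.00 → $8,540; Tam 3,204.00 → $3,200.
Rounding difference +$10 on remainder applied to Orozco.
Totals: Orozco $3,940 + $10,690 = $14,630; Haddad $3,940 + $9,610 = $13,550; Vance $3,940 + $8,540 = $12,480; Tam $3,940 + $3,200 = $7,140.

Orozco: $14,630 · Haddad: $13,550 · Vance: $12,480 · Tam: $7,140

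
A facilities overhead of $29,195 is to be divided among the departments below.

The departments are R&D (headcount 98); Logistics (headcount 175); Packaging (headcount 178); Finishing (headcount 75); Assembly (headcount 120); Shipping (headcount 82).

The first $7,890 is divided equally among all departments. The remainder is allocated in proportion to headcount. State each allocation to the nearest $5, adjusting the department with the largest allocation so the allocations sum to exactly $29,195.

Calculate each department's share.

R&D: $4,185 · Logistics: $6,435 · Packaging: $6,525 · Finishing: $3,510 · Assembly: $4,825 · Shipping: $3,715

First tranche $7,890 split equally: $1,315 each.
Remainder $21,305 by headcount (total 728): R&D 2,867.98 → $2,870; Logistics 5,121.39 → $5,120; Packaging 5,209.19 → $5,210; Finishing 2,194.88 → $2,195; Assembly 3,511.81 → $3,510; Shipping 2,399.74 → $2,400.
Totals: R&D $1,315 + $2,870 = $4,185; Logistics $1,315 + $5,120 = $6,435; Packaging $1,315 + $5,210 = $6,525; Finishing $1,315 + $2,195 = $3,510; Assembly $1,315 + $3,510 = $4,825; Shipping $1,315 + $2,400 = $3,715.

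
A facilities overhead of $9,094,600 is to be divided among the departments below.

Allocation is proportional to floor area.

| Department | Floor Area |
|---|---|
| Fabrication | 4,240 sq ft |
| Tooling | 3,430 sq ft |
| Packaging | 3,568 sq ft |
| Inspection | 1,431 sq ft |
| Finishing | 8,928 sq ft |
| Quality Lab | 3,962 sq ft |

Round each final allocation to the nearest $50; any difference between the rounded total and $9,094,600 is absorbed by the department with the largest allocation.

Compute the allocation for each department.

Fabrication: $1,508,700; Tooling: $1,220,500; Packaging: $1,269,600; Inspection: $509,200; Finishing: $3,176,800; Quality Lab: $1,409,800

Sum of floor area: 25,559.
Unrounded shares: Fabrication 4,240/25,559 × $9,094,600 = 1,508,709.42; Tooling 3,430/25,559 × $9,094,600 = 1,220,488.99; Packaging 3,568/25,559 × $9,094,600 = 1,269,593.21; Inspection 1,431/25,559 × $9,094,600 = 509,189.43; Finishing 8,928/25,559 × $9,094,600 = 3,176,829.64; Quality Lab 3,962/25,559 × $9,094,600 = 1,409,789.32.
At nearest $50: Fabrication $1,508,700; Tooling $1,220,500; Packaging $1,269,600; Inspection $509,200; Finishing $3,176,850; Quality Lab $1,409,800. Sum = $9,094,650.
Difference $9,094,600 − $9,094,650 = −$50 applied to largest allocation (Finishing): Finishing becomes $3,176,800.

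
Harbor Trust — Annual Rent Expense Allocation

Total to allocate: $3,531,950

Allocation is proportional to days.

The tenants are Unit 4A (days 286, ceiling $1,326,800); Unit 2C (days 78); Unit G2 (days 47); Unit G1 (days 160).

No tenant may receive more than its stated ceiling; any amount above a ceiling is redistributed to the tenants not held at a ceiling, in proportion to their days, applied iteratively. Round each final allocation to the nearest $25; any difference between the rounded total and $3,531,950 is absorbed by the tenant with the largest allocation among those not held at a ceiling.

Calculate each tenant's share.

Days total: 571.
Proportional shares (ignoring caps): Unit 4A 1,769,067.78; Unit 2C 482,473.03; Unit G2 290,720.93; Unit G1 989,688.27.
Capped: Unit 4A ($1,326,800); residual $2,205,150 reallocated over remaining days 285.
Shares after redistribution: Unit 2C 603,514.74 → $603,525; Unit G2 363,656.32 → $363,650; Unit G1 1,237,978.95 → $1,237,975.

Unit 4A: $1,326,800 | Unit 2C: $603,525 | Unit G2: $363,650 | Unit G1: $1,237,975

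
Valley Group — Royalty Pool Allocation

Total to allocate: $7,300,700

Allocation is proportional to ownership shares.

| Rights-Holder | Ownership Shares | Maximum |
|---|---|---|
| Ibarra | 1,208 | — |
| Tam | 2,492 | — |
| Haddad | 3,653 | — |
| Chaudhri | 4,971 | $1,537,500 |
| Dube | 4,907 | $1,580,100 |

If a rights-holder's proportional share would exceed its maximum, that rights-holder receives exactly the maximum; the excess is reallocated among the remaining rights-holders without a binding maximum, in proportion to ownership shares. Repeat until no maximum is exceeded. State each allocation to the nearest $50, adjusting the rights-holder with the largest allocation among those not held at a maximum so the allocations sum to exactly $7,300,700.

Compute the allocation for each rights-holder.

Ownership shares total: 17,231.
Unconstrained shares: Ibarra 511,824.36; Tam 1,055,849.60; Haddad 1,547,760.26; Chaudhri 2,106,191.15; Dube 2,079,074.63.
Capped: Chaudhri ($1,537,500), Dube ($1,580,100); residual $4,183,100 reallocated over remaining ownership shares 7,353.
Redistributed shares: Ibarra 687,227.63 → $687,250; Tam 1,417,691.45 → $1,417,700; Haddad 2,078,180.92 → $2,078,200.
Rounding difference −$50 applied to Haddad → $2,078,150.

Ibarra: $687,250 | Tam: $1,417,700 | Haddad: $2,078,150 | Chaudhri: $1,537,500 | Dube: $1,580,100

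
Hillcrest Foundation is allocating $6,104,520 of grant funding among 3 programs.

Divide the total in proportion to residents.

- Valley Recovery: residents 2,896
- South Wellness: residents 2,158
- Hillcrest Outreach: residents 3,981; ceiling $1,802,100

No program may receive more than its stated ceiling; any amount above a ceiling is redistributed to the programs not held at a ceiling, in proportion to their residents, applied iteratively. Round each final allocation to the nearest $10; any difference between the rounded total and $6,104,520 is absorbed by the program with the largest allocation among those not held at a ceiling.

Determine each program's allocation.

Valley Recovery: $2,465,340; South Wellness: $1,837,080; Hillcrest Outreach: $1,802,100

Total residents = 9,035.
Pro-rata shares before constraints: Valley Recovery 1,956,689.53; South Wellness 1,458,058.01; Hillcrest Outreach 2,689,772.45.
Capped: Hillcrest Outreach ($1,802,100); remaining pool $4,302,420 reallocated over remaining residents 5,054.
Shares after redistribution: Valley Recovery 2,465,336.03 → $2,465,340; South Wellness 1,837,083.97 → $1,837,080.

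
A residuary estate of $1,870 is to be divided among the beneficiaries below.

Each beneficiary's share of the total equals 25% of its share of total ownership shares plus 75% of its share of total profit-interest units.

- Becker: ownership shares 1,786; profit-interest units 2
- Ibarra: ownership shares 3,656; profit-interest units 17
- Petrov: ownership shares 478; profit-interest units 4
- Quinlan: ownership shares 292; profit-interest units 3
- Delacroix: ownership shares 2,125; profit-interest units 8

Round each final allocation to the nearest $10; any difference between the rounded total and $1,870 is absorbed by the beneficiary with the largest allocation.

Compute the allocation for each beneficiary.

Totals — ownership shares 8,337, profit-interest units 34.
Combined weights (25% ownership shares + 75% profit-interest units): Becker 0.0977; Ibarra 0.4846; Petrov 0.1026; Quinlan 0.0749; Delacroix 0.2402.
Pro-rata amounts: Becker 182.65; Ibarra 906.26; Petrov 191.80; Quinlan 140.12; Delacroix 449.16.
Rounded to nearest $10: Becker $180; Ibarra $910; Petrov $190; Quinlan $140; Delacroix $450. Sum = $1,870.
Rounded total matches; no reconciliation needed.

Becker: $180 | Ibarra: $910 | Petrov: $190 | Quinlan: $140 | Delacroix: $450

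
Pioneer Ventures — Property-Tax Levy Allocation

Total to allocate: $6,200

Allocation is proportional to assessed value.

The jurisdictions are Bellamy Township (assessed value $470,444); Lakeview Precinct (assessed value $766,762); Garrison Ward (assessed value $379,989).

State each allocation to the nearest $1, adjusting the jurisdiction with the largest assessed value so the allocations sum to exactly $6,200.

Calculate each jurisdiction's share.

Assessed value total: 1,617,195.
Proportional shares: Bellamy Township 470,444/1,617,195 × $6,200 = 1,803.59; Lakeview Precinct 766,762/1,617,195 × $6,200 = 2,939.61; Garrison Ward 379,989/1,617,195 × $6,200 = 1,456.80.
After rounding ($1): Bellamy Township $1,804; Lakeview Precinct $2,940; Garrison Ward $1,457. Sum = $6,201.
Difference $6,200 − $6,201 = −$1 applied to largest assessed value (Lakeview Precinct): Lakeview Precinct becomes $2,939.

Bellamy Township: $1,804 · Lakeview Precinct: $2,939 · Garrison Ward: $1,457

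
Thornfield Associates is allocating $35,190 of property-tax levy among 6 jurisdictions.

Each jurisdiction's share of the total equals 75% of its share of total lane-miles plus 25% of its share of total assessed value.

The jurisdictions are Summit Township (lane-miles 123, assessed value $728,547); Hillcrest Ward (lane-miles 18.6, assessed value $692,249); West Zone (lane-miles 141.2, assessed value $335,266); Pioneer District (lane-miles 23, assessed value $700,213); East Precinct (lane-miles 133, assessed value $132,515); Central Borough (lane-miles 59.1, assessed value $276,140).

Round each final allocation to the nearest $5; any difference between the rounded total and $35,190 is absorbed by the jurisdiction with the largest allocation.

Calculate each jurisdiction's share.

Totals — lane-miles 497.9, assessed value 2,864,930.
Combined weights (75% lane-miles + 25% assessed value): Summit Township 0.2489; Hillcrest Ward 0.0884; West Zone 0.2419; Pioneer District 0.0957; East Precinct 0.2119; Central Borough 0.1131.
Proportional shares: Summit Township 8,757.13; Hillcrest Ward 3,111.67; West Zone 8,514.20; Pioneer District 3,369.36; East Precinct 7,456.94; Central Borough 3,980.71.
After rounding ($5): Summit Township $8,755; Hillcrest Ward $3,110; West Zone $8,515; Pioneer District $3,370; East Precinct $7,455; Central Borough $3,980. Sum = $35,185.
Difference $35,190 − $35,185 = +$5 applied to largest allocation (Summit Township): Summit Township becomes $8,760.

Summit Township: $8,760 · Hillcrest Ward: $3,110 · West Zone: $8,515 · Pioneer District: $3,370 · East Precinct: $7,455 · Central Borough: $3,980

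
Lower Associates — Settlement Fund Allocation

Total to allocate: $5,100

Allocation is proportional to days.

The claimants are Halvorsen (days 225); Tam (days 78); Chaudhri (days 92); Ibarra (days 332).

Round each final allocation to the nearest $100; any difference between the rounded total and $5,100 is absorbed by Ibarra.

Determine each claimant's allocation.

Halvorsen: $1,600; Tam: $500; Chaudhri: $600; Ibarra: $2,400

Sum of days: 727.
Unrounded shares: Halvorsen 225/727 × $5,100 = 1,578.40; Tam 78/727 × $5,100 = 547.18; Chaudhri 92/727 × $5,100 = 645.39; Ibarra 332/727 × $5,100 = 2,329.02.
Rounded to nearest $100: Halvorsen $1,600; Tam $500; Chaudhri $600; Ibarra $2,300. Sum = $5,000.
Difference $5,100 − $5,000 = +$100 applied to Ibarra: Ibarra becomes $2,400.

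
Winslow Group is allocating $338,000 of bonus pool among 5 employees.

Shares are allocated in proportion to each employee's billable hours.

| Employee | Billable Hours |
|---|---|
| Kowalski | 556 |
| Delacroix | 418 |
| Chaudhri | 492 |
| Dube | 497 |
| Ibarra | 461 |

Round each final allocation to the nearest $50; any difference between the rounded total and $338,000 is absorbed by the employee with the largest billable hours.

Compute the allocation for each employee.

Billable hours total: 2,424.
Pro-rata amounts: Kowalski 556/2,424 × $338,000 = 77,528.05; Delacroix 418/2,424 × $338,000 = 58,285.48; Chaudhri 492/2,424 × $338,000 = 68,603.96; Dube 497/2,424 × $338,000 = 69,301.16; Ibarra 461/2,424 × $338,000 = 64,281.35.
At nearest $50: Kowalski $77,550; Delacroix $58,300; Chaudhri $68,600; Dube $69,300; Ibarra $64,300. Sum = $338,050.
Difference $338,000 − $338,050 = −$50 applied to largest billable hours (Kowalski): Kowalski becomes $77,500.

Kowalski: $77,500; Delacroix: $58,300; Chaudhri: $68,600; Dube: $69,300; Ibarra: $64,300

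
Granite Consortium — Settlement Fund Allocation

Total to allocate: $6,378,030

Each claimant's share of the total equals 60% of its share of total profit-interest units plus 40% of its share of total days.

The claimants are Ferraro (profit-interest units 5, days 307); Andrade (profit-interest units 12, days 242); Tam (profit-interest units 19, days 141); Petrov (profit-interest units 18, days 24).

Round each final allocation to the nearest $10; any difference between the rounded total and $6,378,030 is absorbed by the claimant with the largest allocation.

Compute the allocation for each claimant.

Ferraro: $1,451,280; Andrade: $1,715,100; Tam: $1,850,290; Petrov: $1,361,360

Profit-interest units total 54; days total 714.
Blended shares (60% profit-interest units + 40% days): Ferraro 0.2275; Andrade 0.2689; Tam 0.2901; Petrov 0.2134.
Proportional shares: Ferraro 1,451,284.70; Andrade 1,715,100.50; Tam 1,850,283.77; Petrov 1,361,361.03.
Rounded to nearest $10: Ferraro $1,451,280; Andrade $1,715,100; Tam $1,850,280; Petrov $1,361,360. Sum = $6,378,020.
Difference $6,378,030 − $6,378,020 = +$10 applied to largest allocation (Tam): Tam becomes $1,850,290.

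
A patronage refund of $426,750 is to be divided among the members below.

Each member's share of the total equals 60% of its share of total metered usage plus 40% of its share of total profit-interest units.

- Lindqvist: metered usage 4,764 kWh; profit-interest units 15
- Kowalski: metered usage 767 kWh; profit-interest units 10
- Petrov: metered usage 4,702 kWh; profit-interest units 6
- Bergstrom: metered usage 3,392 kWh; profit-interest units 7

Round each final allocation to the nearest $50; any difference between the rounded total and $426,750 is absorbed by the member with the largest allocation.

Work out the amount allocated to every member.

Metered usage total 13,625; profit-interest units total 38.
Combined weights (60% metered usage + 40% profit-interest units): Lindqvist 0.3677; Kowalski 0.1390; Petrov 0.2702; Bergstrom 0.2231.
Unrounded shares: Lindqvist 156,909.81; Kowalski 59,335.02; Petrov 115,315.72; Bergstrom 95,189.44.
At nearest $50: Lindqvist $156,900; Kowalski $59,350; Petrov $115,300; Bergstrom $95,200. Sum = $426,750.
No rounding difference to absorb.

Lindqvist: $156,900; Kowalski: $59,350; Petrov: $115,300; Bergstrom: $95,200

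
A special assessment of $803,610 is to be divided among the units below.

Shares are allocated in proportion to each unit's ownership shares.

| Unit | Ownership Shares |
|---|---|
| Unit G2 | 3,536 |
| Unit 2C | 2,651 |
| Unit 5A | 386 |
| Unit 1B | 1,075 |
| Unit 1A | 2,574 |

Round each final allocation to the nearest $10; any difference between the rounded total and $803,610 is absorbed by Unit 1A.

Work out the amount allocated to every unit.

Ownership shares total: 10,222.
Raw shares: Unit G2 3,536/10,222 × $803,610 = 277,985.22; Unit 2C 2,651/10,222 × $803,610 = 208,410.30; Unit 5A 386/10,222 × $803,610 = 30,345.67; Unit 1B 1,075/10,222 × $803,610 = 84,511.91; Unit 1A 2,574/10,222 × $803,610 = 202,356.89.
After rounding ($10): Unit G2 $277,990; Unit 2C $208,410; Unit 5A $30,350; Unit 1B $84,510; Unit 1A $202,360. Sum = $803,620.
Difference $803,610 − $803,620 = −$10 applied to Unit 1A: Unit 1A becomes $202,350.

Unit G2: $277,990 · Unit 2C: $208,410 · Unit 5A: $30,350 · Unit 1B: $84,510 · Unit 1A: $202,350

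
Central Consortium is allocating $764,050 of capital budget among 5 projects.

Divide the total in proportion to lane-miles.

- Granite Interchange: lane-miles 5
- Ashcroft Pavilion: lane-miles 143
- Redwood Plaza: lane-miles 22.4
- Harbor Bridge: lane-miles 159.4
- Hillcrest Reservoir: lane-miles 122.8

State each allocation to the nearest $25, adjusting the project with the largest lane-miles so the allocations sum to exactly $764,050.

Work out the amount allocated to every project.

Sum of lane-miles: 452.6.
Unrounded shares: Granite Interchange 5/452.6 × $764,050 = 8,440.68; Ashcroft Pavilion 143/452.6 × $764,050 = 241,403.34; Redwood Plaza 22.4/452.6 × $764,050 = 37,814.23; Harbor Bridge 159.4/452.6 × $764,050 = 269,088.75; Hillcrest Reservoir 122.8/452.6 × $764,050 = 207,303.00.
At nearest $25: Granite Interchange $8,450; Ashcroft Pavilion $241,400; Redwood Plaza $37,825; Harbor Bridge $269,100; Hillcrest Reservoir $207,300. Sum = $764,075.
Difference $764,050 − $764,075 = −$25 applied to largest lane-miles (Harbor Bridge): Harbor Bridge becomes $269,075.

Granite Interchange: $8,450 | Ashcroft Pavilion: $241,400 | Redwood Plaza: $37,825 | Harbor Bridge: $269,075 | Hillcrest Reservoir: $207,300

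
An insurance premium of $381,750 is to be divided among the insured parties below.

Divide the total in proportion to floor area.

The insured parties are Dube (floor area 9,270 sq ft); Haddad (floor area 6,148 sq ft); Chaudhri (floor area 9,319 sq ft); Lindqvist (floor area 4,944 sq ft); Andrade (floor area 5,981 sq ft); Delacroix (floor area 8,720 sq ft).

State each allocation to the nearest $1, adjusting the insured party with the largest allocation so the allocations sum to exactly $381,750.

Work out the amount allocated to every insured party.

Dube: $79,736 | Haddad: $52,882 | Chaudhri: $80,156 | Lindqvist: $42,526 | Andrade: $51,445 | Delacroix: $75,005

Floor area total: 44,382.
Raw shares: Dube 9,270/44,382 × $381,750 = 79,735.53; Haddad 6,148/44,382 × $381,750 = 52,881.78; Chaudhri 9,319/44,382 × $381,750 = 80,157.01; Lindqvist 4,944/44,382 × $381,750 = 42,525.62; Andrade 5,981/44,382 × $381,750 = 51,445.33; Delacroix 8,720/44,382 × $381,750 = 75,004.73.
At nearest $1: Dube $79,736; Haddad $52,882; Chaudhri $80,157; Lindqvist $42,526; Andrade $51,445; Delacroix $75,005. Sum = $381,751.
Difference $381,750 − $381,751 = −$1 applied to largest allocation (Chaudhri): Chaudhri becomes $80,156.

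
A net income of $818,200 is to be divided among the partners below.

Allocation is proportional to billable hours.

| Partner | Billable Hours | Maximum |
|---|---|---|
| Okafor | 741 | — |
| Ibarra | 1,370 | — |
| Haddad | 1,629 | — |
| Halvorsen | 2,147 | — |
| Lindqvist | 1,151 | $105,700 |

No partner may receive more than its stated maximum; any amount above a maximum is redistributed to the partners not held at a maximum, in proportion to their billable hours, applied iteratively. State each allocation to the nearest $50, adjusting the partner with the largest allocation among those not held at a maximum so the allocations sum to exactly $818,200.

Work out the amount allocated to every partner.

Okafor: $89,700; Ibarra: $165,800; Haddad: $197,150; Halvorsen: $259,850; Lindqvist: $105,700

Sum of billable hours: 7,038.
Proportional shares (ignoring caps): Okafor 86,144.67; Ibarra 159,268.83; Haddad 189,378.77; Halvorsen 249,598.66; Lindqvist 133,809.07.
Cap binds for Lindqvist ($105,700); balance $712,500 reallocated over remaining billable hours 5,887.
Redistributed shares: Okafor 89,682.78 → $89,700; Ibarra 165,810.26 → $165,800; Haddad 197,156.87 → $197,150; Halvorsen 259,850.09 → $259,850.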